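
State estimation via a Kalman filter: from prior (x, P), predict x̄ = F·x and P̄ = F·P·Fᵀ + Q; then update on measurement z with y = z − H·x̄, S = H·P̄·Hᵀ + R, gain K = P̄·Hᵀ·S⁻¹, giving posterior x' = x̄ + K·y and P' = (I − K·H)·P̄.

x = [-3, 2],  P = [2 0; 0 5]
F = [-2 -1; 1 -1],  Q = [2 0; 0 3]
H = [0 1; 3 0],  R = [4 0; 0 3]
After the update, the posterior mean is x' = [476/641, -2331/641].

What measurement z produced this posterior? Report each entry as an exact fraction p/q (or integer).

z = [-3, 2]

x̄ = F·x = [4, -5]
P̄ = F·P·Fᵀ + Q = [15 1; 1 10]
S = H·P̄·Hᵀ + R = [14 3; 3 138]
K = P̄·Hᵀ·S⁻¹ = [1/641 209/641; 457/641 4/641]
x' − x̄ = [-2088/641, 874/641] = K·y
y = (KᵀK)⁻¹·Kᵀ·(x' − x̄) = [2, -10]
z = y + H·x̄ = [2, -10] + [-5, 12] = [-3, 2]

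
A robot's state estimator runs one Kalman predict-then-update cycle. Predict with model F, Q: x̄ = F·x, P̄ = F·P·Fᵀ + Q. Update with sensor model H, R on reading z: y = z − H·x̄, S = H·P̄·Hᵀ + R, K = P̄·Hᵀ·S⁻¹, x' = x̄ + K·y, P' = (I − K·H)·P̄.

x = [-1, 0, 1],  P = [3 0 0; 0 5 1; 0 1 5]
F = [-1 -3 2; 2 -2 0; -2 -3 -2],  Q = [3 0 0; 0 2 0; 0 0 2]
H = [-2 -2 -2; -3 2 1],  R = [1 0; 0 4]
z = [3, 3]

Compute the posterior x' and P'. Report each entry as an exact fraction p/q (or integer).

x̄ = F·x = [3, -2, 0]
P̄ = F·P·Fᵀ + Q = [59 20 31; 20 34 22; 31 22 91]
y = z − H·x̄ = [5, 16]
S = H·P̄·Hᵀ + R = [1321 68; 68 424]
K = P̄·Hᵀ·S⁻¹ = [-10759/69435 -62533/277740; -8311/69435 24983/277740; -5207/23145 12511/92580]
x' = x̄ + K·y = [-31874/23145, -26831/23145, 8003/7715]
P' = (I − K·H)·P̄ = [145121/138870 444659/138870 -193007/46290; 444659/138870 1820291/138870 -752213/46290; -193007/46290 -752213/46290 316809/15430]

x' = [-31874/23145, -26831/23145, 8003/7715]
P' = [145121/138870 444659/138870 -193007/46290; 444659/138870 1820291/138870 -752213/46290; -193007/46290 -752213/46290 316809/15430]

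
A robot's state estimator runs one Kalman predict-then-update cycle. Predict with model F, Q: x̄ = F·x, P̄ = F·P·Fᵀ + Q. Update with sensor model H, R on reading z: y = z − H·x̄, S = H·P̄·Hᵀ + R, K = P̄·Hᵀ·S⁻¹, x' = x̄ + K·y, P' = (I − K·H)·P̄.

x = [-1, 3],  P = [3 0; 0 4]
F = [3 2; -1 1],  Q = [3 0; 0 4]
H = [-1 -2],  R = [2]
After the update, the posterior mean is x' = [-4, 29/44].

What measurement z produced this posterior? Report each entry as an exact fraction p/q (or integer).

x̄ = F·x = [3, 4]
P̄ = F·P·Fᵀ + Q = [46 -1; -1 11]
S = H·P̄·Hᵀ + R = [88]
K = P̄·Hᵀ·S⁻¹ = [-1/2; -21/88]
x' − x̄ = [-7, -147/44] = K·y
y = (KᵀK)⁻¹·Kᵀ·(x' − x̄) = [14]
z = y + H·x̄ = [14] + [-11] = [3]

z = [3]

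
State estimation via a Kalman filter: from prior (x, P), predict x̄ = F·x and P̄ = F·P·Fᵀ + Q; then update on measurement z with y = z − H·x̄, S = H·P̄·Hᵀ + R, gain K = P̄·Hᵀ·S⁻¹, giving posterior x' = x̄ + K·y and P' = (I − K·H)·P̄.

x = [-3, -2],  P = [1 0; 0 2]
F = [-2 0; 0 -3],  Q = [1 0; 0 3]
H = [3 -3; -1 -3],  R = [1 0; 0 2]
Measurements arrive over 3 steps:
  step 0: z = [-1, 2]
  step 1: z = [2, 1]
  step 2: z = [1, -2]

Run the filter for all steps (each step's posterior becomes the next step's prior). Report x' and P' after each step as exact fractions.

step 0: x' = [-1879/3946, -957/3946], P' = [2845/15784 1575/15784; 1575/15784 2037/15784]
step 1: x' = [5717798/17501119, -6261741/17501119], P' = [2953723/17501119 1629675/17501119; 1629675/17501119 2171685/17501119]
step 2: x' = [11669306399/18836363233, 6884955009/18836363233], P' = [3169704808/18836363233 1747929870/18836363233; 1747929870/18836363233 2333370486/18836363233]

step 0: x̄ = F·x = [6, 6]
step 0: P̄ = F·P·Fᵀ + Q = [5 0; 0 21]
step 0: y = z − H·x̄ = [-1, 26]
step 0: S = H·P̄·Hᵀ + R = [235 174; 174 196]
step 0: K = P̄·Hᵀ·S⁻¹ = [1905/7892 -3785/15784; -693/7892 -3843/15784]
step 0: x' = x̄ + K·y = [-1879/3946, -957/3946]
step 0: P' = (I − K·H)·P̄ = [2845/15784 1575/15784; 1575/15784 2037/15784]
step 1: x̄ = F·x = [1879/1973, 2871/3946]
step 1: P̄ = F·P·Fᵀ + Q = [6791/3946 4725/7892; 4725/7892 65685/15784]
step 1: y = z − H·x̄ = [5231/3946, 16317/3946]
step 1: S = H·P̄·Hᵀ + R = [681325/15784 452973/15784; 452973/15784 706597/15784]
step 1: K = P̄·Hᵀ·S⁻¹ = [3972144/17501119 -3921374/17501119; -1626030/17501119 -4072365/17501119]
step 1: x' = x̄ + K·y = [5717798/17501119, -6261741/17501119]
step 1: P' = (I − K·H)·P̄ = [2953723/17501119 1629675/17501119; 1629675/17501119 2171685/17501119]
step 2: x̄ = F·x = [-11435596/17501119, 18785223/17501119]
step 2: P̄ = F·P·Fᵀ + Q = [29316011/17501119 9778050/17501119; 9778050/17501119 72048522/17501119]
step 2: y = z − H·x̄ = [108163576/17501119, 9917835/17501119]
step 2: S = H·P̄·Hᵀ + R = [753777016/17501119 501820365/17501119; 501820365/17501119 771423247/17501119]
step 2: K = P̄·Hᵀ·S⁻¹ = [4265324814/18836363233 -4206747209/18836363233; -1756321848/18836363233 -4374020664/18836363233]
step 2: x' = x̄ + K·y = [11669306399/18836363233, 6884955009/18836363233]
step 2: P' = (I − K·H)·P̄ = [3169704808/18836363233 1747929870/18836363233; 1747929870/18836363233 2333370486/18836363233]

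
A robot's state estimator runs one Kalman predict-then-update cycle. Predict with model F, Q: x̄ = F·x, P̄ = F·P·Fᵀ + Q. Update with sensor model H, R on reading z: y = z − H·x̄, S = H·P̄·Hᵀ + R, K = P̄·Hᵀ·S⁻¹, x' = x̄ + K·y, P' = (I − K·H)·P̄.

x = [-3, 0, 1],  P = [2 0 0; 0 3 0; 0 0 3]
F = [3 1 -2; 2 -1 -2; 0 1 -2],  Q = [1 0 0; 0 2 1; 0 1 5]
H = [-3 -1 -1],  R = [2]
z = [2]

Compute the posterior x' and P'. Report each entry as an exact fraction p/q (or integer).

x' = [-821/589, -694/589, 1897/589]
P' = [982/589 -1155/589 -1515/589; -1155/589 5121/589 -1460/589; -1515/589 -1460/589 6155/589]

x̄ = F·x = [-11, -8, -2]
P̄ = F·P·Fᵀ + Q = [34 21 15; 21 25 10; 15 10 20]
y = z − H·x̄ = [-41]
S = H·P̄·Hᵀ + R = [589]
K = P̄·Hᵀ·S⁻¹ = [-138/589; -98/589; -75/589]
x' = x̄ + K·y = [-821/589, -694/589, 1897/589]
P' = (I − K·H)·P̄ = [982/589 -1155/589 -1515/589; -1155/589 5121/589 -1460/589; -1515/589 -1460/589 6155/589]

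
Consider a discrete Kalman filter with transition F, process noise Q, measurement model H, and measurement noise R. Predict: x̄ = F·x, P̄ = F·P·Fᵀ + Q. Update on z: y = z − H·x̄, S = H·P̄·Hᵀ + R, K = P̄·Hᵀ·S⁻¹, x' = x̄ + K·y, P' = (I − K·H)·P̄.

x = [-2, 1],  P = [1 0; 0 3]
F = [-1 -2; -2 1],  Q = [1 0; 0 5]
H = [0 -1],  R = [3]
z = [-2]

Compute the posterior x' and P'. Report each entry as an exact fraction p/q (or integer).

x' = [4/5, 13/5]
P' = [194/15 -4/5; -4/5 12/5]

x̄ = F·x = [0, 5]
P̄ = F·P·Fᵀ + Q = [14 -4; -4 12]
y = z − H·x̄ = [3]
S = H·P̄·Hᵀ + R = [15]
K = P̄·Hᵀ·S⁻¹ = [4/15; -4/5]
x' = x̄ + K·y = [4/5, 13/5]
P' = (I − K·H)·P̄ = [194/15 -4/5; -4/5 12/5]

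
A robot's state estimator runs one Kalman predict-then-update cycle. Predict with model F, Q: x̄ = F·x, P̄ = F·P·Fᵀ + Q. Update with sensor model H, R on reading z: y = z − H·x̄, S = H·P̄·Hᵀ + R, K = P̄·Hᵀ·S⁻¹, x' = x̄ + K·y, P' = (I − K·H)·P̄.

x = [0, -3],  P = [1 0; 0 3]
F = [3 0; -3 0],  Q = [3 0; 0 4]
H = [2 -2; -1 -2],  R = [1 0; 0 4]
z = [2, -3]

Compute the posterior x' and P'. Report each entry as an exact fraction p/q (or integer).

x' = [803/570, 1499/3420]
P' = [43/95 169/570; 169/570 1327/3420]

x̄ = F·x = [0, 0]
P̄ = F·P·Fᵀ + Q = [12 -9; -9 13]
y = z − H·x̄ = [2, -3]
S = H·P̄·Hᵀ + R = [173 46; 46 32]
K = P̄·Hᵀ·S⁻¹ = [89/285 -149/570; -313/1710 -917/3420]
x' = x̄ + K·y = [803/570, 1499/3420]
P' = (I − K·H)·P̄ = [43/95 169/570; 169/570 1327/3420]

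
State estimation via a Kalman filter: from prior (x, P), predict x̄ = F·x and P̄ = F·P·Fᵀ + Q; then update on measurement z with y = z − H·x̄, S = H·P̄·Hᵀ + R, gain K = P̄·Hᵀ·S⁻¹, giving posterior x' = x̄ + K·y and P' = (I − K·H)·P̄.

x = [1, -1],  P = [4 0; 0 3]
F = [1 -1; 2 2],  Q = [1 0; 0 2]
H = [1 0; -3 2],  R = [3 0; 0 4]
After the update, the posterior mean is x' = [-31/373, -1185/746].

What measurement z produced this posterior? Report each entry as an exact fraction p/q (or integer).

x̄ = F·x = [2, 0]
P̄ = F·P·Fᵀ + Q = [8 2; 2 30]
S = H·P̄·Hᵀ + R = [11 -20; -20 172]
K = P̄·Hᵀ·S⁻¹ = [244/373 -15/373; 356/373 317/746]
x' − x̄ = [-777/373, -1185/746] = K·y
y = (KᵀK)⁻¹·Kᵀ·(x' − x̄) = [-3, 3]
z = y + H·x̄ = [-3, 3] + [2, -6] = [-1, -3]

z = [-1, -3]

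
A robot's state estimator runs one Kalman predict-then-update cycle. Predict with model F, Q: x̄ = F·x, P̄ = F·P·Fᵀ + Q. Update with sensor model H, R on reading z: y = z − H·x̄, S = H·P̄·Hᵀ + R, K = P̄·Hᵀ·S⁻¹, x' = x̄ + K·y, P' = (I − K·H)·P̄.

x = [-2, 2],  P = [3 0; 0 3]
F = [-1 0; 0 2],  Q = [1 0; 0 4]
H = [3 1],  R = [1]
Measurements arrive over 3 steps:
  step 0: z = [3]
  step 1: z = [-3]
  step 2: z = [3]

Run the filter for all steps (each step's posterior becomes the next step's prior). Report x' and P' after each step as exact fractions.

step 0: x̄ = F·x = [2, 4]
step 0: P̄ = F·P·Fᵀ + Q = [4 0; 0 16]
step 0: y = z − H·x̄ = [-7]
step 0: S = H·P̄·Hᵀ + R = [53]
step 0: K = P̄·Hᵀ·S⁻¹ = [12/53; 16/53]
step 0: x' = x̄ + K·y = [22/53, 100/53]
step 0: P' = (I − K·H)·P̄ = [68/53 -192/53; -192/53 592/53]
step 1: x̄ = F·x = [-22/53, 200/53]
step 1: P̄ = F·P·Fᵀ + Q = [121/53 384/53; 384/53 2580/53]
step 1: y = z − H·x̄ = [-293/53]
step 1: S = H·P̄·Hᵀ + R = [6026/53]
step 1: K = P̄·Hᵀ·S⁻¹ = [747/6026; 1866/3013]
step 1: x' = x̄ + K·y = [-6631/6026, 1054/3013]
step 1: P' = (I − K·H)·P̄ = [3229/6026 -4470/3013; -4470/3013 15276/3013]
step 2: x̄ = F·x = [6631/6026, 2108/3013]
step 2: P̄ = F·P·Fᵀ + Q = [9255/6026 8940/3013; 8940/3013 73156/3013]
step 2: y = z − H·x̄ = [-6031/6026]
step 2: S = H·P̄·Hᵀ + R = [342913/6026]
step 2: K = P̄·Hᵀ·S⁻¹ = [45645/342913; 199952/342913]
step 2: x' = x̄ + K·y = [331658/342913, 39796/342913]
step 2: P' = (I − K·H)·P̄ = [180915/342913 -497100/342913; -497100/342913 1691252/342913]

step 0: x' = [22/53, 100/53], P' = [68/53 -192/53; -192/53 592/53]
step 1: x' = [-6631/6026, 1054/3013], P' = [3229/6026 -4470/3013; -4470/3013 15276/3013]
step 2: x' = [331658/342913, 39796/342913], P' = [180915/342913 -497100/342913; -497100/342913 1691252/342913]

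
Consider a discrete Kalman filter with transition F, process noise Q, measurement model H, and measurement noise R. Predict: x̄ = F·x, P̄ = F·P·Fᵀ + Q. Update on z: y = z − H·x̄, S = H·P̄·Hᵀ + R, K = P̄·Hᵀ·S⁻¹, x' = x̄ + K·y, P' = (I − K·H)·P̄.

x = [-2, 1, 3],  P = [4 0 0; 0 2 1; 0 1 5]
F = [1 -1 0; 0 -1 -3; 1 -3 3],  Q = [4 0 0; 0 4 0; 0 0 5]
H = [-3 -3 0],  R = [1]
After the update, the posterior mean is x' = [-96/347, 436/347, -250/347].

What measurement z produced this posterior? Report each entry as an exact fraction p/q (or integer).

z = [-3]

x̄ = F·x = [-3, -10, 4]
P̄ = F·P·Fᵀ + Q = [10 5 7; 5 57 -33; 7 -33 54]
S = H·P̄·Hᵀ + R = [694]
K = P̄·Hᵀ·S⁻¹ = [-45/694; -93/347; 39/347]
x' − x̄ = [945/347, 3906/347, -1638/347] = K·y
y = (KᵀK)⁻¹·Kᵀ·(x' − x̄) = [-42]
z = y + H·x̄ = [-42] + [39] = [-3]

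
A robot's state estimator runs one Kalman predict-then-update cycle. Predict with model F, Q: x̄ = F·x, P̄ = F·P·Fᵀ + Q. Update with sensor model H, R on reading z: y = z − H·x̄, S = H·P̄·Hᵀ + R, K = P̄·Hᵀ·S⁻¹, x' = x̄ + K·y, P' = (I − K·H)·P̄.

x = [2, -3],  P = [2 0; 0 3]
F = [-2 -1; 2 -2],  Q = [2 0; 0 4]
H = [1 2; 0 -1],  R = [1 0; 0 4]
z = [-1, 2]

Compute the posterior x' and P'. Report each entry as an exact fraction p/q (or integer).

x̄ = F·x = [-1, 10]
P̄ = F·P·Fᵀ + Q = [13 -2; -2 24]
y = z − H·x̄ = [-20, 12]
S = H·P̄·Hᵀ + R = [102 -46; -46 28]
K = P̄·Hᵀ·S⁻¹ = [86/185 309/370; 46/185 -83/185]
x' = x̄ + K·y = [-51/185, -66/185]
P' = (I − K·H)·P̄ = [1322/185 -618/185; -618/185 332/185]

x' = [-51/185, -66/185]
P' = [1322/185 -618/185; -618/185 332/185]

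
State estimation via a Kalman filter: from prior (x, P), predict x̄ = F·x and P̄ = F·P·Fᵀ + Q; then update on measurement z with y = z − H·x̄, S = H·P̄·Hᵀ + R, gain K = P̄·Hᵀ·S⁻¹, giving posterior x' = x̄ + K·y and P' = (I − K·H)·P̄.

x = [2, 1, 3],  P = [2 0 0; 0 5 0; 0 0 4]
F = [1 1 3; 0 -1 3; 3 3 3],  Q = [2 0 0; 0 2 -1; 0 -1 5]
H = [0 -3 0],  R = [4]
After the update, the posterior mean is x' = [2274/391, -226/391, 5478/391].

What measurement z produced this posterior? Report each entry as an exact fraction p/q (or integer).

z = [2]

x̄ = F·x = [12, 8, 18]
P̄ = F·P·Fᵀ + Q = [45 31 57; 31 43 20; 57 20 104]
S = H·P̄·Hᵀ + R = [391]
K = P̄·Hᵀ·S⁻¹ = [-93/391; -129/391; -60/391]
x' − x̄ = [-2418/391, -3354/391, -1560/391] = K·y
y = (KᵀK)⁻¹·Kᵀ·(x' − x̄) = [26]
z = y + H·x̄ = [26] + [-24] = [2]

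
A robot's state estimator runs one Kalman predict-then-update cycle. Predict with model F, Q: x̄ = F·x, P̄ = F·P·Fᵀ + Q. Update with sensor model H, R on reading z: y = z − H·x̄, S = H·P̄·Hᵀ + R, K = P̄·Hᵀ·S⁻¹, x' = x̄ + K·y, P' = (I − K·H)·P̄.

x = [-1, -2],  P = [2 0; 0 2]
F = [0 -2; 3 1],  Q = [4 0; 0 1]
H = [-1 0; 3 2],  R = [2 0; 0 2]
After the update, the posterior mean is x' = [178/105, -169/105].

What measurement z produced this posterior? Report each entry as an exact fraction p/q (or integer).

z = [-1, 2]

x̄ = F·x = [4, -5]
P̄ = F·P·Fᵀ + Q = [12 -4; -4 21]
S = H·P̄·Hᵀ + R = [14 -28; -28 146]
K = P̄·Hᵀ·S⁻¹ = [-242/315 2/45; 356/315 19/45]
x' − x̄ = [-242/105, 356/105] = K·y
y = (KᵀK)⁻¹·Kᵀ·(x' − x̄) = [3, 0]
z = y + H·x̄ = [3, 0] + [-4, 2] = [-1, 2]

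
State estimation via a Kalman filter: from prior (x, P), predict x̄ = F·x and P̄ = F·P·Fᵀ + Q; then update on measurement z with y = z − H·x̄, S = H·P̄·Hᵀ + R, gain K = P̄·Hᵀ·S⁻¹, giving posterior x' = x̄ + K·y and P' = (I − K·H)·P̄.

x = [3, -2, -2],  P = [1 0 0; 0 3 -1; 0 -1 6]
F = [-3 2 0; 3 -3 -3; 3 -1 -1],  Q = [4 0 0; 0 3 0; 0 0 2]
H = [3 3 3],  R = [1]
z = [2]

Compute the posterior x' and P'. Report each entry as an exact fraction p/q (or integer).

x' = [-11236/991, 5439/991, 6478/991]
P' = [24046/991 -14007/991 -10048/991; -14007/991 10821/991 3270/991; -10048/991 3270/991 6813/991]

x̄ = F·x = [-13, 21, 13]
P̄ = F·P·Fᵀ + Q = [25 -21 -13; -21 75 30; -13 30 18]
y = z − H·x̄ = [-61]
S = H·P̄·Hᵀ + R = [991]
K = P̄·Hᵀ·S⁻¹ = [-27/991; 252/991; 105/991]
x' = x̄ + K·y = [-11236/991, 5439/991, 6478/991]
P' = (I − K·H)·P̄ = [24046/991 -14007/991 -10048/991; -14007/991 10821/991 3270/991; -10048/991 3270/991 6813/991]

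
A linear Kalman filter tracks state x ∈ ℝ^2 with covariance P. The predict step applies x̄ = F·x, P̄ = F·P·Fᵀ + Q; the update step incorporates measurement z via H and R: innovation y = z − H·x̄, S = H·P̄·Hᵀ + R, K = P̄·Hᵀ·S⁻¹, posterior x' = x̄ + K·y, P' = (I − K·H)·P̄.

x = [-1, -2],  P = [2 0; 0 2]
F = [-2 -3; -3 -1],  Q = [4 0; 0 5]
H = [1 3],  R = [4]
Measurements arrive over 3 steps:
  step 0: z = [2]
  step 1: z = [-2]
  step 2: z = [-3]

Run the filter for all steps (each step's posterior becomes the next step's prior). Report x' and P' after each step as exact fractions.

step 0: x̄ = F·x = [8, 5]
step 0: P̄ = F·P·Fᵀ + Q = [30 18; 18 25]
step 0: y = z − H·x̄ = [-21]
step 0: S = H·P̄·Hᵀ + R = [367]
step 0: K = P̄·Hᵀ·S⁻¹ = [84/367; 93/367]
step 0: x' = x̄ + K·y = [1172/367, -118/367]
step 0: P' = (I − K·H)·P̄ = [3954/367 -1206/367; -1206/367 526/367]
step 1: x̄ = F·x = [-1990/367, -3398/367]
step 1: P̄ = F·P·Fᵀ + Q = [7546/367 12036/367; 12036/367 30711/367]
step 1: y = z − H·x̄ = [11450/367]
step 1: S = H·P̄·Hᵀ + R = [357629/367]
step 1: K = P̄·Hᵀ·S⁻¹ = [43654/357629; 104169/357629]
step 1: x' = x̄ + K·y = [-577230/357629, -61276/357629]
step 1: P' = (I − K·H)·P̄ = [2160754/357629 -662046/357629; -662046/357629 359574/357629]
step 2: x̄ = F·x = [1338288/357629, 1792966/357629]
step 2: P̄ = F·P·Fᵀ + Q = [5365146/357629 6760740/357629; 6760740/357629 17622229/357629]
step 2: y = z − H·x̄ = [-7790073/357629]
step 2: S = H·P̄·Hᵀ + R = [205960163/357629]
step 2: K = P̄·Hᵀ·S⁻¹ = [25647366/205960163; 59627427/205960163]
step 2: x' = x̄ + K·y = [212060994/205960163, -266260397/205960163]
step 2: P' = (I − K·H)·P̄ = [1250510898/205960163 -382640478/205960163; -382640478/205960163 207050062/205960163]

step 0: x' = [1172/367, -118/367], P' = [3954/367 -1206/367; -1206/367 526/367]
step 1: x' = [-577230/357629, -61276/357629], P' = [2160754/357629 -662046/357629; -662046/357629 359574/357629]
step 2: x' = [212060994/205960163, -266260397/205960163], P' = [1250510898/205960163 -382640478/205960163; -382640478/205960163 207050062/205960163]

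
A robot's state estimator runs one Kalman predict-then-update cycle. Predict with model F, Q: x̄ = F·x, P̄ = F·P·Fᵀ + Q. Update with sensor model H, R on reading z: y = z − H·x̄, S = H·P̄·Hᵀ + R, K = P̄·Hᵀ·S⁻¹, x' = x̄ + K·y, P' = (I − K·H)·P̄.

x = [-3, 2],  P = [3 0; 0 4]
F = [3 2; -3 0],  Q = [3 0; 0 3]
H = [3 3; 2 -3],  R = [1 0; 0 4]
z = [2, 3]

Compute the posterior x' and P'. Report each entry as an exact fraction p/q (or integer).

x' = [143245/148049, -40779/148049]
P' = [29479/148049 -19638/148049; -19638/148049 26160/148049]

x̄ = F·x = [-5, 9]
P̄ = F·P·Fᵀ + Q = [46 -27; -27 30]
y = z − H·x̄ = [-10, 40]
S = H·P̄·Hᵀ + R = [199 87; 87 782]
K = P̄·Hᵀ·S⁻¹ = [29523/148049 29468/148049; 19566/148049 -29439/148049]
x' = x̄ + K·y = [143245/148049, -40779/148049]
P' = (I − K·H)·P̄ = [29479/148049 -19638/148049; -19638/148049 26160/148049]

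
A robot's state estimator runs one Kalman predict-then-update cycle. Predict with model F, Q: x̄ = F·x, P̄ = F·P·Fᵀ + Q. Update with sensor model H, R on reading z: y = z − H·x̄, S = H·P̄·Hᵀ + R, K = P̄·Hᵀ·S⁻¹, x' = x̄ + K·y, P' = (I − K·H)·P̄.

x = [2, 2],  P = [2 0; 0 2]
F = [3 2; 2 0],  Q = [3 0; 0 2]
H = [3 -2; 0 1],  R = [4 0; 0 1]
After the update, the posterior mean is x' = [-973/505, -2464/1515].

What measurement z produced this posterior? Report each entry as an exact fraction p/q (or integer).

x̄ = F·x = [10, 4]
P̄ = F·P·Fᵀ + Q = [29 12; 12 10]
S = H·P̄·Hᵀ + R = [161 16; 16 11]
K = P̄·Hᵀ·S⁻¹ = [167/505 308/505; 16/1515 1354/1515]
x' − x̄ = [-6023/505, -8524/1515] = K·y
y = (KᵀK)⁻¹·Kᵀ·(x' − x̄) = [-25, -6]
z = y + H·x̄ = [-25, -6] + [22, 4] = [-3, -2]

z = [-3, -2]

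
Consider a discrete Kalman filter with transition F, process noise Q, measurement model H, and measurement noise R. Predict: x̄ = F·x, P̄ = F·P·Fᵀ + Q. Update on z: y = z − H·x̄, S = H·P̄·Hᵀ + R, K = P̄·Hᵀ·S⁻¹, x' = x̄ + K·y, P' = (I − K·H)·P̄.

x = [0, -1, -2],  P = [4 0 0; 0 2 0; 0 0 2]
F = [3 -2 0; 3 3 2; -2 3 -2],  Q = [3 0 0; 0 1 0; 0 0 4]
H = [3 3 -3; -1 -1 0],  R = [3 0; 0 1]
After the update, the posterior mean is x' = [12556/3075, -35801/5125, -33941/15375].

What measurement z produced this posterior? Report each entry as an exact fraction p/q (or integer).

x̄ = F·x = [2, -7, 1]
P̄ = F·P·Fᵀ + Q = [47 24 -36; 24 63 -14; -36 -14 46]
S = H·P̄·Hᵀ + R = [2739 -624; -624 159]
K = P̄·Hᵀ·S⁻¹ = [449/3075 389/3075; -679/5125 -5469/5125; -4864/15375 -14254/15375]
x' − x̄ = [6406/3075, 74/5125, -49316/15375] = K·y
y = (KᵀK)⁻¹·Kᵀ·(x' − x̄) = [16, -2]
z = y + H·x̄ = [16, -2] + [-18, 5] = [-2, 3]

z = [-2, 3]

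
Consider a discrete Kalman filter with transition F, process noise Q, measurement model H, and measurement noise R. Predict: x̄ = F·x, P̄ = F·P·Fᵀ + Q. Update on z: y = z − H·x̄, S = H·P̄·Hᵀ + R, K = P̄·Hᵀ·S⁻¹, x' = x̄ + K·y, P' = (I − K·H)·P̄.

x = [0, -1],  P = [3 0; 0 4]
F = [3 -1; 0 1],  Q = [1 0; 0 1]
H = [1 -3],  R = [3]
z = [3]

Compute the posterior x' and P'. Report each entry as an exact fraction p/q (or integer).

x' = [15/26, -85/104]
P' = [174/13 105/26; 105/26 159/104]

x̄ = F·x = [1, -1]
P̄ = F·P·Fᵀ + Q = [32 -4; -4 5]
y = z − H·x̄ = [-1]
S = H·P̄·Hᵀ + R = [104]
K = P̄·Hᵀ·S⁻¹ = [11/26; -19/104]
x' = x̄ + K·y = [15/26, -85/104]
P' = (I − K·H)·P̄ = [174/13 105/26; 105/26 159/104]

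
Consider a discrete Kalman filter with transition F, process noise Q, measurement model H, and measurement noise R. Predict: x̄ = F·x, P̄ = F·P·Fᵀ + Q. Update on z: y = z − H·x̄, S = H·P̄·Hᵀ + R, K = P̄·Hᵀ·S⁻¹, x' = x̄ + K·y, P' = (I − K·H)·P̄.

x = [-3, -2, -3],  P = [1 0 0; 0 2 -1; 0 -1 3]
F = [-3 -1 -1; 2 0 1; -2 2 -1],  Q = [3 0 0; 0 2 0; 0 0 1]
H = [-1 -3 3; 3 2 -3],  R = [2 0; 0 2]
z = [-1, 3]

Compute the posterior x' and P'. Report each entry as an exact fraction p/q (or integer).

x' = [30763/26976, -3673/3372, -7379/8992]
P' = [23335/26976 707/3372 6641/8992; 707/3372 1022/843 1261/1124; 6641/8992 1261/1124 13541/8992]

x̄ = F·x = [14, -9, 5]
P̄ = F·P·Fᵀ + Q = [15 -8 6; -8 9 -9; 6 -9 20]
y = z − H·x̄ = [-29, -6]
S = H·P̄·Hᵀ + R = [356 -254; -254 257]
K = P̄·Hᵀ·S⁻¹ = [9733/26976 5387/13488; -811/3372 -263/1686; 1859/8992 -131/4496]
x' = x̄ + K·y = [30763/26976, -3673/3372, -7379/8992]
P' = (I − K·H)·P̄ = [23335/26976 707/3372 6641/8992; 707/3372 1022/843 1261/1124; 6641/8992 1261/1124 13541/8992]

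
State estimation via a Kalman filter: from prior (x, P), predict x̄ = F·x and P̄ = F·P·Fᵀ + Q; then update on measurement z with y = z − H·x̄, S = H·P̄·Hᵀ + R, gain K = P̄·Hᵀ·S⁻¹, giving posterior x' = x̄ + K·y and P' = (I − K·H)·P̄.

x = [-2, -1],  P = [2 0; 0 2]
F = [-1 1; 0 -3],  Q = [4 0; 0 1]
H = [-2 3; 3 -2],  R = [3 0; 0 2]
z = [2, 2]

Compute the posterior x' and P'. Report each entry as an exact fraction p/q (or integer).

x̄ = F·x = [1, 3]
P̄ = F·P·Fᵀ + Q = [8 -6; -6 19]
y = z − H·x̄ = [-5, 5]
S = H·P̄·Hᵀ + R = [278 -240; -240 222]
K = P̄·Hᵀ·S⁻¹ = [13/49 22/49; 313/686 248/1029]
x' = x̄ + K·y = [94/49, 3959/2058]
P' = (I − K·H)·P̄ = [6/7 41/49; 41/49 2087/2058]

x' = [94/49, 3959/2058]
P' = [6/7 41/49; 41/49 2087/2058]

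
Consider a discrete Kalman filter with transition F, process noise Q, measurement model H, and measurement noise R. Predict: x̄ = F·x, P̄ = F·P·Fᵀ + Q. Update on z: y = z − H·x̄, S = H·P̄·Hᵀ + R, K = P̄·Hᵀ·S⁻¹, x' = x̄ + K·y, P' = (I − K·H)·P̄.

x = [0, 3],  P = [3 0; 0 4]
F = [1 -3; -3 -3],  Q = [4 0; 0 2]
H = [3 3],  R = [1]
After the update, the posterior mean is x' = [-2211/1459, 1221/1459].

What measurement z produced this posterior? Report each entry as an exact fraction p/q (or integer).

z = [-2]

x̄ = F·x = [-9, -9]
P̄ = F·P·Fᵀ + Q = [43 27; 27 65]
S = H·P̄·Hᵀ + R = [1459]
K = P̄·Hᵀ·S⁻¹ = [210/1459; 276/1459]
x' − x̄ = [10920/1459, 14352/1459] = K·y
y = (KᵀK)⁻¹·Kᵀ·(x' − x̄) = [52]
z = y + H·x̄ = [52] + [-54] = [-2]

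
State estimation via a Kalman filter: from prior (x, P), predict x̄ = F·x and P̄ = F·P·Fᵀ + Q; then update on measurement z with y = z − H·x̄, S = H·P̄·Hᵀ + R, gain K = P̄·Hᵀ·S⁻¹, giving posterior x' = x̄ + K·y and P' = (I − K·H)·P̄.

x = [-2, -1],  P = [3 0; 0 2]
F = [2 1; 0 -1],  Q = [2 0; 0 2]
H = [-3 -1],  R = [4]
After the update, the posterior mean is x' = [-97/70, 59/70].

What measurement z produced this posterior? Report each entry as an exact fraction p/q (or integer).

x̄ = F·x = [-5, 1]
P̄ = F·P·Fᵀ + Q = [16 -2; -2 4]
S = H·P̄·Hᵀ + R = [140]
K = P̄·Hᵀ·S⁻¹ = [-23/70; 1/70]
x' − x̄ = [253/70, -11/70] = K·y
y = (KᵀK)⁻¹·Kᵀ·(x' − x̄) = [-11]
z = y + H·x̄ = [-11] + [14] = [3]

z = [3]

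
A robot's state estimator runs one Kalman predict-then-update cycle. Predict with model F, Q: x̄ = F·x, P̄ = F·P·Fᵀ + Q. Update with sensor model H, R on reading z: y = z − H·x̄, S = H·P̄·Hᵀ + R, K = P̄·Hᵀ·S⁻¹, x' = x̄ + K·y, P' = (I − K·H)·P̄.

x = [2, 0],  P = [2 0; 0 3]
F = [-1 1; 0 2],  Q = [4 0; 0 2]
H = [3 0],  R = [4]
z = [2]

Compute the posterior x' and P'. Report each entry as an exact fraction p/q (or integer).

x' = [46/85, 144/85]
P' = [36/85 24/85; 24/85 866/85]

x̄ = F·x = [-2, 0]
P̄ = F·P·Fᵀ + Q = [9 6; 6 14]
y = z − H·x̄ = [8]
S = H·P̄·Hᵀ + R = [85]
K = P̄·Hᵀ·S⁻¹ = [27/85; 18/85]
x' = x̄ + K·y = [46/85, 144/85]
P' = (I − K·H)·P̄ = [36/85 24/85; 24/85 866/85]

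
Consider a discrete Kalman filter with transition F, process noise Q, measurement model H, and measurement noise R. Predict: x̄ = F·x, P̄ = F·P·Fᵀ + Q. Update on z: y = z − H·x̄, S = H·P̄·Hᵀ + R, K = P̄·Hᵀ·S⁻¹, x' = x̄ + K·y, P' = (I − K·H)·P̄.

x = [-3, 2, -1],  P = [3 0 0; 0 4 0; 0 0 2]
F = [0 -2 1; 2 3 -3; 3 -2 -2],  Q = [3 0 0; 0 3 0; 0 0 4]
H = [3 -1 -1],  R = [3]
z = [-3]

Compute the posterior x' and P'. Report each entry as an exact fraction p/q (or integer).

x̄ = F·x = [-5, 3, -11]
P̄ = F·P·Fᵀ + Q = [21 -30 12; -30 69 6; 12 6 55]
y = z − H·x̄ = [4]
S = H·P̄·Hᵀ + R = [436]
K = P̄·Hᵀ·S⁻¹ = [81/436; -165/436; -25/436]
x' = x̄ + K·y = [-464/109, 162/109, -1224/109]
P' = (I − K·H)·P̄ = [2595/436 285/436 7257/436; 285/436 2859/436 -1509/436; 7257/436 -1509/436 23355/436]

x' = [-464/109, 162/109, -1224/109]
P' = [2595/436 285/436 7257/436; 285/436 2859/436 -1509/436; 7257/436 -1509/436 23355/436]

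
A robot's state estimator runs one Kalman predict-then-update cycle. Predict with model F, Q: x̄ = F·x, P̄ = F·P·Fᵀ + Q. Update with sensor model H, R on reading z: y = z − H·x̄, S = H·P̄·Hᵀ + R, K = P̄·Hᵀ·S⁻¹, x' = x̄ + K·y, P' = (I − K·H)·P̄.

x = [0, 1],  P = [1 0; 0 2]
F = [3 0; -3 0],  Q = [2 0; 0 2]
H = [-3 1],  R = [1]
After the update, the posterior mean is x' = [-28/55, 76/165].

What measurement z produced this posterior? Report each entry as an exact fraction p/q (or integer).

z = [2]

x̄ = F·x = [0, 0]
P̄ = F·P·Fᵀ + Q = [11 -9; -9 11]
S = H·P̄·Hᵀ + R = [165]
K = P̄·Hᵀ·S⁻¹ = [-14/55; 38/165]
x' − x̄ = [-28/55, 76/165] = K·y
y = (KᵀK)⁻¹·Kᵀ·(x' − x̄) = [2]
z = y + H·x̄ = [2] + [0] = [2]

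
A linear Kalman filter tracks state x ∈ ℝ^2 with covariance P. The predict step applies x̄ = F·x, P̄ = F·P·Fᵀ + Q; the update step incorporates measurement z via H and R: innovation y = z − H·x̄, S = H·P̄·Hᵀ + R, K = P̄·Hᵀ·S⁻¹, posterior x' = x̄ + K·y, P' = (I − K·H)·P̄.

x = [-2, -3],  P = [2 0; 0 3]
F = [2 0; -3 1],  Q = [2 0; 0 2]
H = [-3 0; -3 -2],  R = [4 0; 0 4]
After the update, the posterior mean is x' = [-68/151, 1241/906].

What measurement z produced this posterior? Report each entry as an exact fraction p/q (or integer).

z = [1, -2]

x̄ = F·x = [-4, 3]
P̄ = F·P·Fᵀ + Q = [10 -12; -12 23]
S = H·P̄·Hᵀ + R = [94 18; 18 42]
K = P̄·Hᵀ·S⁻¹ = [-48/151 -1/151; 141/302 -397/906]
x' − x̄ = [536/151, -1477/906] = K·y
y = (KᵀK)⁻¹·Kᵀ·(x' − x̄) = [-11, -8]
z = y + H·x̄ = [-11, -8] + [12, 6] = [1, -2]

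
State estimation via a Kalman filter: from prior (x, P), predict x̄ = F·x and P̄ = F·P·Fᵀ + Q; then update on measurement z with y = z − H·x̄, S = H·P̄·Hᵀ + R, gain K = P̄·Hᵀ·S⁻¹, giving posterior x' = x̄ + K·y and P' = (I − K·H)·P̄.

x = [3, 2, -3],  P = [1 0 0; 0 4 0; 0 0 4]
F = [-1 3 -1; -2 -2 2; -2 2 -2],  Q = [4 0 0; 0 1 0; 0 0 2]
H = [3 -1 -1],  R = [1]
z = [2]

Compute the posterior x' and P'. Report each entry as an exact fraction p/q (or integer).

x̄ = F·x = [6, -16, 4]
P̄ = F·P·Fᵀ + Q = [45 -30 34; -30 37 -28; 34 -28 38]
y = z − H·x̄ = [-28]
S = H·P̄·Hᵀ + R = [401]
K = P̄·Hᵀ·S⁻¹ = [131/401; -99/401; 92/401]
x' = x̄ + K·y = [-1262/401, -3644/401, -972/401]
P' = (I − K·H)·P̄ = [884/401 939/401 1582/401; 939/401 5036/401 -2120/401; 1582/401 -2120/401 6774/401]

x' = [-1262/401, -3644/401, -972/401]
P' = [884/401 939/401 1582/401; 939/401 5036/401 -2120/401; 1582/401 -2120/401 6774/401]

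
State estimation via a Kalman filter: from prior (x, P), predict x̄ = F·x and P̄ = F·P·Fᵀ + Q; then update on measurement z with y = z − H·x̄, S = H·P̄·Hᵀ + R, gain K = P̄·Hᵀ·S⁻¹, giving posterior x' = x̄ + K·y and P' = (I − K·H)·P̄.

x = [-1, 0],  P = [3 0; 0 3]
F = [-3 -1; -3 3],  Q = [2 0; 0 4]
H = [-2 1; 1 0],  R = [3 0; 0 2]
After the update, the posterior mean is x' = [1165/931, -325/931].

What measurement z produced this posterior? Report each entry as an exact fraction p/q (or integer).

x̄ = F·x = [3, 3]
P̄ = F·P·Fᵀ + Q = [32 18; 18 58]
S = H·P̄·Hᵀ + R = [117 -46; -46 34]
K = P̄·Hᵀ·S⁻¹ = [-46/931 814/931; 788/931 1559/931]
x' − x̄ = [-1628/931, -3118/931] = K·y
y = (KᵀK)⁻¹·Kᵀ·(x' − x̄) = [0, -2]
z = y + H·x̄ = [0, -2] + [-3, 3] = [-3, 1]

z = [-3, 1]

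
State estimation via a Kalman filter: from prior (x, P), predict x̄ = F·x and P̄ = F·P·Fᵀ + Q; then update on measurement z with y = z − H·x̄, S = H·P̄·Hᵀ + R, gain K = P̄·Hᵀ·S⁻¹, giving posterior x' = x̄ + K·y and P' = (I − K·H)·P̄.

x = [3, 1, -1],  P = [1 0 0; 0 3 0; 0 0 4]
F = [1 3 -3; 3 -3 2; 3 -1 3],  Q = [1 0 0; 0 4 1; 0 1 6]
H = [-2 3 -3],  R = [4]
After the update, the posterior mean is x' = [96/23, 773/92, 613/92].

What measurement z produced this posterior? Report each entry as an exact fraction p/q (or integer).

z = [-3]

x̄ = F·x = [9, 4, 5]
P̄ = F·P·Fᵀ + Q = [65 -48 -42; -48 56 43; -42 43 54]
S = H·P̄·Hᵀ + R = [552]
K = P̄·Hᵀ·S⁻¹ = [-37/138; 45/184; 17/184]
x' − x̄ = [-111/23, 405/92, 153/92] = K·y
y = (KᵀK)⁻¹·Kᵀ·(x' − x̄) = [18]
z = y + H·x̄ = [18] + [-21] = [-3]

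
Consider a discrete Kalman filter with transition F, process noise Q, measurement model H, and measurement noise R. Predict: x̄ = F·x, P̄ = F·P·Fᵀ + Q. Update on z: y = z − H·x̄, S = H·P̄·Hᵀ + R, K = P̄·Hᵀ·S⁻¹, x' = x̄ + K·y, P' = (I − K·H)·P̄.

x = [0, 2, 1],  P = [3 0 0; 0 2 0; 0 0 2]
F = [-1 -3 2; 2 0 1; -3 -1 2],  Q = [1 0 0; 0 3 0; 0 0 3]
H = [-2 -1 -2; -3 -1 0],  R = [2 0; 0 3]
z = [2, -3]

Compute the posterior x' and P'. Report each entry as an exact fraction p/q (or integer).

x' = [-15436/28273, 117984/28273, -69061/28273]
P' = [32894/28273 -80730/28273 10247/28273; -80730/28273 269382/28273 -61398/28273; 10247/28273 -61398/28273 35253/28273]

x̄ = F·x = [-4, 1, 0]
P̄ = F·P·Fᵀ + Q = [30 -2 23; -2 17 -14; 23 -14 40]
y = z − H·x̄ = [-5, -14]
S = H·P̄·Hᵀ + R = [419 297; 297 278]
K = P̄·Hᵀ·S⁻¹ = [-2776/28273 -5984/28273; 7437/28273 -9064/28273; -14801/28273 10219/28273]
x' = x̄ + K·y = [-15436/28273, 117984/28273, -69061/28273]
P' = (I − K·H)·P̄ = [32894/28273 -80730/28273 10247/28273; -80730/28273 269382/28273 -61398/28273; 10247/28273 -61398/28273 35253/28273]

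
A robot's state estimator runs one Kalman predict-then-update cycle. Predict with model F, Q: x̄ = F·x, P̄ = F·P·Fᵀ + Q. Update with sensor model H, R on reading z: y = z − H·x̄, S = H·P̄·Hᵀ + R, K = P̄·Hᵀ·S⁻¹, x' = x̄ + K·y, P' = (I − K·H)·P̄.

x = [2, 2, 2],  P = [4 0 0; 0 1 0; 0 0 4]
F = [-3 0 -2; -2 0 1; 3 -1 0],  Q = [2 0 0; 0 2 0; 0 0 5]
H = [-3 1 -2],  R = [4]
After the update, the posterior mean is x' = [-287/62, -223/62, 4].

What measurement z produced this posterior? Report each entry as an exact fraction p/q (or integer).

z = [2]

x̄ = F·x = [-10, -2, 4]
P̄ = F·P·Fᵀ + Q = [54 16 -36; 16 22 -24; -36 -24 42]
S = H·P̄·Hᵀ + R = [248]
K = P̄·Hᵀ·S⁻¹ = [-37/124; 11/124; 0]
x' − x̄ = [333/62, -99/62, 0] = K·y
y = (KᵀK)⁻¹·Kᵀ·(x' − x̄) = [-18]
z = y + H·x̄ = [-18] + [20] = [2]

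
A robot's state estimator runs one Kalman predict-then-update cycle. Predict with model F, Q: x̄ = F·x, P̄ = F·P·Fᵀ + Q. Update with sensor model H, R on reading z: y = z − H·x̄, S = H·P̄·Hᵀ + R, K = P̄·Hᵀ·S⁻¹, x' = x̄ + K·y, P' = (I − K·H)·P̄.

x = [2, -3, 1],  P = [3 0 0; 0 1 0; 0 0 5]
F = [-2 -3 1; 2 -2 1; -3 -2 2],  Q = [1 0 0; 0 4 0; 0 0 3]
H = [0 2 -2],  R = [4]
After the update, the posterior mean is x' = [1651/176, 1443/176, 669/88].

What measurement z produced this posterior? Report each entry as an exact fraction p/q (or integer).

x̄ = F·x = [6, 11, 2]
P̄ = F·P·Fᵀ + Q = [27 -1 34; -1 25 -4; 34 -4 54]
S = H·P̄·Hᵀ + R = [352]
K = P̄·Hᵀ·S⁻¹ = [-35/176; 29/176; -29/88]
x' − x̄ = [595/176, -493/176, 493/88] = K·y
y = (KᵀK)⁻¹·Kᵀ·(x' − x̄) = [-17]
z = y + H·x̄ = [-17] + [18] = [1]

z = [1]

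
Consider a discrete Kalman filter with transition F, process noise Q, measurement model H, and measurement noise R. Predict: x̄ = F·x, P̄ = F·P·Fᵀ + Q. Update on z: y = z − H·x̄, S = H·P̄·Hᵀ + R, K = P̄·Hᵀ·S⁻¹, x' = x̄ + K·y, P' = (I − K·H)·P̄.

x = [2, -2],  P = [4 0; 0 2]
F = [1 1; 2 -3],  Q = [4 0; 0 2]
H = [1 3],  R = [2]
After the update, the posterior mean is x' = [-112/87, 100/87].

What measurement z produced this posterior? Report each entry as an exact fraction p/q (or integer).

z = [2]

x̄ = F·x = [0, 10]
P̄ = F·P·Fᵀ + Q = [10 2; 2 36]
S = H·P̄·Hᵀ + R = [348]
K = P̄·Hᵀ·S⁻¹ = [4/87; 55/174]
x' − x̄ = [-112/87, -770/87] = K·y
y = (KᵀK)⁻¹·Kᵀ·(x' − x̄) = [-28]
z = y + H·x̄ = [-28] + [30] = [2]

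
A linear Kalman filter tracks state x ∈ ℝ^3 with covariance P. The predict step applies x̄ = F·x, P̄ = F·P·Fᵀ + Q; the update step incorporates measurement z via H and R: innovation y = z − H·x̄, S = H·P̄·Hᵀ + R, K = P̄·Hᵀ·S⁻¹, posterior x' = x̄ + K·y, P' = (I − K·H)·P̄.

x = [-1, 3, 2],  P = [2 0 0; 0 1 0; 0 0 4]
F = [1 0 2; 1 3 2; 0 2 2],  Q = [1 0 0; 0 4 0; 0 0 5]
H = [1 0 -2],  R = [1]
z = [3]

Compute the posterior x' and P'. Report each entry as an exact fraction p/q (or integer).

x̄ = F·x = [3, 12, 10]
P̄ = F·P·Fᵀ + Q = [19 18 16; 18 31 22; 16 22 25]
y = z − H·x̄ = [20]
S = H·P̄·Hᵀ + R = [56]
K = P̄·Hᵀ·S⁻¹ = [-13/56; -13/28; -17/28]
x' = x̄ + K·y = [-23/14, 19/7, -15/7]
P' = (I − K·H)·P̄ = [895/56 335/28 227/28; 335/28 265/14 87/14; 227/28 87/14 61/14]

x' = [-23/14, 19/7, -15/7]
P' = [895/56 335/28 227/28; 335/28 265/14 87/14; 227/28 87/14 61/14]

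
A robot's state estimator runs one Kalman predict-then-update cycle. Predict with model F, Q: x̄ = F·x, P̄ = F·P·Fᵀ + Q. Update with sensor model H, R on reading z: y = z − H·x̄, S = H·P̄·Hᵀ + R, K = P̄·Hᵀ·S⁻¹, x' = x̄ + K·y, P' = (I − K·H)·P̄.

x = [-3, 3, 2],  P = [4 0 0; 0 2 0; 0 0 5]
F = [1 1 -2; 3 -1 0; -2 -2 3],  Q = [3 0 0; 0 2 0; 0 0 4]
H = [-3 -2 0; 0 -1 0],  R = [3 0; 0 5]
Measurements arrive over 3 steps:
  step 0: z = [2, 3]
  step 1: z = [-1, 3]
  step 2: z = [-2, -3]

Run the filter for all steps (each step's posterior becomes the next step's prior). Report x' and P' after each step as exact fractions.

step 0: x̄ = F·x = [-4, -12, 6]
step 0: P̄ = F·P·Fᵀ + Q = [29 10 -42; 10 40 -20; -42 -20 73]
step 0: y = z − H·x̄ = [-34, -9]
step 0: S = H·P̄·Hᵀ + R = [544 110; 110 45]
step 0: K = P̄·Hᵀ·S⁻¹ = [-743/2476 633/1238; -55/1238 -483/619; 527/1238 -369/619]
step 0: x' = x̄ + K·y = [991/619, -2146/619, -1924/619]
step 0: P' = (I − K·H)·P̄ = [4963/2476 -3165/1238 -2987/1238; -3165/1238 2415/619 1845/619; -2987/1238 1845/619 8826/619]
step 1: x̄ = F·x = [2693/619, 5119/619, -3462/619]
step 1: P̄ = F·P·Fᵀ + Q = [144983/2476 43173/2476 -51477/619; 43173/2476 97259/2476 -15261/619; -51477/619 -15261/619 79655/619]
step 1: y = z − H·x̄ = [17698/619, 6976/619]
step 1: S = H·P̄·Hᵀ + R = [2219387/2476 324037/2476; 324037/2476 109639/2476]
step 1: K = P̄·Hᵀ·S⁻¹ = [-17433204/55868899 29523939/55868899; -1620185/55868899 -44771964/55868899; 24770490/55868899 -42102666/55868899]
step 1: x' = x̄ + K·y = [77352341/55868899, -88869727/55868899, -78736986/55868899]
step 1: P' = (I − K·H)·P̄ = [115846334/55868899 -147619695/55868899 -165112710/55868899; -147619695/55868899 223859820/55868899 210513330/55868899; -165112710/55868899 210513330/55868899 826154279/55868899]
step 2: x̄ = F·x = [145956586/55868899, 320926750/55868899, -213176186/55868899]
step 2: P̄ = F·P·Fᵀ + Q = [3335088097/55868899 1240142712/55868899 -4728054862/55868899; 1240142712/55868899 2263932794/55868899 -1774433964/55868899; -4728054862/55868899 -1774433964/55868899 7291923723/55868899]
step 2: y = z − H·x̄ = [967985460/55868899, 153320053/55868899]
step 2: S = H·P̄·Hᵀ + R = [54120843290/55868899 8248293724/55868899; 8248293724/55868899 2543277289/55868899]
step 2: K = P̄·Hᵀ·S⁻¹ = [-385279718553/1245951924766 320991755910/622975962383; -20620734310/622975962383 -487673854158/622975962383; 272637969195/622975962383 -449564956512/622975962383]
step 2: x' = x̄ + K·y = [-829274712178/622975962383, 1882959941324/622975962383, 1112938120274/622975962383]
step 2: P' = (I − K·H)·P̄ = [2525224757953/1245951924766 -1604958779550/622975962383 -1771187824235/622975962383; -1604958779550/622975962383 2438369270790/622975962383 2247824782560/622975962383; -1771187824235/622975962383 2247824782560/622975962383 9051879732453/622975962383]

step 0: x' = [991/619, -2146/619, -1924/619], P' = [4963/2476 -3165/1238 -2987/1238; -3165/1238 2415/619 1845/619; -2987/1238 1845/619 8826/619]
step 1: x' = [77352341/55868899, -88869727/55868899, -78736986/55868899], P' = [115846334/55868899 -147619695/55868899 -165112710/55868899; -147619695/55868899 223859820/55868899 210513330/55868899; -165112710/55868899 210513330/55868899 826154279/55868899]
step 2: x' = [-829274712178/622975962383, 1882959941324/622975962383, 1112938120274/622975962383], P' = [2525224757953/1245951924766 -1604958779550/622975962383 -1771187824235/622975962383; -1604958779550/622975962383 2438369270790/622975962383 2247824782560/622975962383; -1771187824235/622975962383 2247824782560/622975962383 9051879732453/622975962383]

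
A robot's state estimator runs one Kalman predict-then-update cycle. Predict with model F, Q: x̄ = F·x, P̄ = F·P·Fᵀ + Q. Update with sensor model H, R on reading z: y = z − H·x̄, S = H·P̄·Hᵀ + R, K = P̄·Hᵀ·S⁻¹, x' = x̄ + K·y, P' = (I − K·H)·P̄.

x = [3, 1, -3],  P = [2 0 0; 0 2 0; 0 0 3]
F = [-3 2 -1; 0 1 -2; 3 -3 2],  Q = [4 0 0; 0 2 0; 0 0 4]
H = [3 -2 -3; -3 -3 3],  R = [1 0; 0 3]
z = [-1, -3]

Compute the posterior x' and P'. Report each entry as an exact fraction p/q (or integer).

x̄ = F·x = [-4, 7, 0]
P̄ = F·P·Fᵀ + Q = [33 10 -36; 10 16 -18; -36 -18 52]
y = z − H·x̄ = [25, 6]
S = H·P̄·Hᵀ + R = [1142 -1401; -1401 2064]
K = P̄·Hᵀ·S⁻¹ = [17977/131429 -2889/131429; -25868/131429 -25964/131429; -8358/131429 14576/131429]
x' = x̄ + K·y = [-93625/131429, 117519/131429, -121494/131429]
P' = (I − K·H)·P̄ = [290765/131429 -1862/131429 286014/131429; -1862/131429 20752/131429 -7074/131429; 286014/131429 -7074/131429 293516/131429]

x' = [-93625/131429, 117519/131429, -121494/131429]
P' = [290765/131429 -1862/131429 286014/131429; -1862/131429 20752/131429 -7074/131429; 286014/131429 -7074/131429 293516/131429]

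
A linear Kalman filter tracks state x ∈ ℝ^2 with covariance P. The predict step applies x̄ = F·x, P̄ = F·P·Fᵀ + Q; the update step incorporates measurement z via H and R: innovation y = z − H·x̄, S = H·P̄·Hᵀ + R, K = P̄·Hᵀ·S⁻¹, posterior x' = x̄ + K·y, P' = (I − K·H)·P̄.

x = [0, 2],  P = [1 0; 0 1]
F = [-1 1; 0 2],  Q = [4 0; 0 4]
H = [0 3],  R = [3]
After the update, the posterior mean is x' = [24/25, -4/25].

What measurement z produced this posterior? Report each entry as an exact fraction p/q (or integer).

x̄ = F·x = [2, 4]
P̄ = F·P·Fᵀ + Q = [6 2; 2 8]
S = H·P̄·Hᵀ + R = [75]
K = P̄·Hᵀ·S⁻¹ = [2/25; 8/25]
x' − x̄ = [-26/25, -104/25] = K·y
y = (KᵀK)⁻¹·Kᵀ·(x' − x̄) = [-13]
z = y + H·x̄ = [-13] + [12] = [-1]

z = [-1]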